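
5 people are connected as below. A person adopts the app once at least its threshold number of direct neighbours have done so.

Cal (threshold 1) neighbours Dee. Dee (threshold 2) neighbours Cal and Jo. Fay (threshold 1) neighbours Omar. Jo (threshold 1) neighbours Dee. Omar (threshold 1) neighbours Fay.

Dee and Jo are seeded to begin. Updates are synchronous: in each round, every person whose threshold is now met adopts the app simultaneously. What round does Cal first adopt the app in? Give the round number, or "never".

2

Round 1 — Dee, Jo adopt the app (initial).
Round 2 — checking thresholds:
  Cal: 1 of 1 neighbours ≥ 1, adopts the app.
Round 3 — no new adoptions; cascade stops.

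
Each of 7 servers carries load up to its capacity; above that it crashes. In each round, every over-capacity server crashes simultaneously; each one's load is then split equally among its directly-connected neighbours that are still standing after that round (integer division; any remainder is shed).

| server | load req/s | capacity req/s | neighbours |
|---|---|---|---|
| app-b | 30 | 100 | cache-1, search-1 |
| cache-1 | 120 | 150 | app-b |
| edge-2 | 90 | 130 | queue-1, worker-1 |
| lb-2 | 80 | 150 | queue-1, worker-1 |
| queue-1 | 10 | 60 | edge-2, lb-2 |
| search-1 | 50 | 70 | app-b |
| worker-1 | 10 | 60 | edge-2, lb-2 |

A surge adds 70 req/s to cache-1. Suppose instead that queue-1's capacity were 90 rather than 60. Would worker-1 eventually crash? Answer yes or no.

With queue-1's capacity at 90:
Round 1 — cache-1 at 190 > 150. cache-1 crashes.
  cache-1 sheds 190 req/s to app-b: 190 each.
    app-b: 30+190 = 220 > 100
Round 2 — app-b crashes.
  app-b sheds 220 req/s to search-1: 220 each.
    search-1: 50+220 = 270 > 70
Round 3 — search-1 crashes.
  search-1 sheds 270 req/s: no online neighbours, lost.
No further crashes.

no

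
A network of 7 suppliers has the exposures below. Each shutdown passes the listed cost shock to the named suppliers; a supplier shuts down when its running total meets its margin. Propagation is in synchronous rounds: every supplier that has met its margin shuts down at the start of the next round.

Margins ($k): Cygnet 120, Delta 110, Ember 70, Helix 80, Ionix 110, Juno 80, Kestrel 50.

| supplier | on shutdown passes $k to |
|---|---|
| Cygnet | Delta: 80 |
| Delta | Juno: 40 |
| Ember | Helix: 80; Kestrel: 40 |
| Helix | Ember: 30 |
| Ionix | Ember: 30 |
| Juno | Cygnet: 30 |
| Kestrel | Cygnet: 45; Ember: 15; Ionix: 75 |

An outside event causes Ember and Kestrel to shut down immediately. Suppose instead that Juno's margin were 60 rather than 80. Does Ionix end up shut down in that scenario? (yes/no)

no

With Juno's margin at 60:
Round 1 — Ember, Kestrel shut down (initial).
  Cygnet: +45 → 45 < 120
  Helix: +80 → 80 ≥ 80
  Ionix: +75 → 75 < 110
Round 2 — Helix shuts down.
No further shutdowns.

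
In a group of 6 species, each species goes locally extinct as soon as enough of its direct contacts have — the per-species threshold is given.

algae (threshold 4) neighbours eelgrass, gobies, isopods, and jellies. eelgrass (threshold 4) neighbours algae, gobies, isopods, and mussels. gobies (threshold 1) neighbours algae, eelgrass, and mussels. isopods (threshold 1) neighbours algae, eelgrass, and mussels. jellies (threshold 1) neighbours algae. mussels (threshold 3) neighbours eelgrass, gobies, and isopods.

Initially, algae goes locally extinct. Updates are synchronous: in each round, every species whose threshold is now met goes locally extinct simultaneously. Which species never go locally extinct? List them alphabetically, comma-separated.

Round 1 — algae goes locally extinct (initial).
Round 2 — checking thresholds:
  eelgrass: 1 of 4 neighbours < 4, not yet.
  gobies: 1 of 3 neighbours ≥ 1, goes locally extinct.
  isopods: 1 of 3 neighbours ≥ 1, goes locally extinct.
  jellies: 1 of 1 neighbours ≥ 1, goes locally extinct.
Round 3 — no new extinctions; cascade stops.

eelgrass, mussels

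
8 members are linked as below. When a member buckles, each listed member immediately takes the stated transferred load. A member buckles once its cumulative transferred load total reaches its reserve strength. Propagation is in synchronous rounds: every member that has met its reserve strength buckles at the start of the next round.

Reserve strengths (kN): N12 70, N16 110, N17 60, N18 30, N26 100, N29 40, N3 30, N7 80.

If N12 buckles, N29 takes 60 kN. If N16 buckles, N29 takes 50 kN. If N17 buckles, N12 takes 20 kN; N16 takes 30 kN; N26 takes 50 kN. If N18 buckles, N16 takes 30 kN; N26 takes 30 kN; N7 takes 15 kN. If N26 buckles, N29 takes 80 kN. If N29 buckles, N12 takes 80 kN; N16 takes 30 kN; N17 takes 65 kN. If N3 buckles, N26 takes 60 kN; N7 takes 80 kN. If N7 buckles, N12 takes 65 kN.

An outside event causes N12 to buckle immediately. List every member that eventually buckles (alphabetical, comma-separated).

N12, N17, N29

Round 1 — N12 buckles (initial).
  N29: +60 → 60 ≥ 40
Round 2 — N29 buckles.
  N16: +30 → 30 < 110
  N17: +65 → 65 ≥ 60
Round 3 — N17 buckles.
  N16: +30 → 60 < 110
  N26: +50 → 50 < 100
No further bucklings.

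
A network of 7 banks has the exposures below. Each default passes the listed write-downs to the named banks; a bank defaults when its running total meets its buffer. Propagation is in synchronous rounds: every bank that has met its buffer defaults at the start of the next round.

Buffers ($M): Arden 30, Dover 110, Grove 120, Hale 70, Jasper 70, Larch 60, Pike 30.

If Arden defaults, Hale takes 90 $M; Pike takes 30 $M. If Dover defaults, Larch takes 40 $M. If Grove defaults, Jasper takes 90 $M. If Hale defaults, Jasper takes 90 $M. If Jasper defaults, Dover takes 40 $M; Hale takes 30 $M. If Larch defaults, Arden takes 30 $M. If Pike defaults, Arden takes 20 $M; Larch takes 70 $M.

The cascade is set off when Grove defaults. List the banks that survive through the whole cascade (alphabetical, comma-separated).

Arden, Dover, Hale, Larch, Pike

Round 1 — Grove defaults (initial).
  Jasper: +90 → 90 ≥ 70
Round 2 — Jasper defaults.
  Dover: +40 → 40 < 110
  Hale: +30 → 30 < 70
No further defaults.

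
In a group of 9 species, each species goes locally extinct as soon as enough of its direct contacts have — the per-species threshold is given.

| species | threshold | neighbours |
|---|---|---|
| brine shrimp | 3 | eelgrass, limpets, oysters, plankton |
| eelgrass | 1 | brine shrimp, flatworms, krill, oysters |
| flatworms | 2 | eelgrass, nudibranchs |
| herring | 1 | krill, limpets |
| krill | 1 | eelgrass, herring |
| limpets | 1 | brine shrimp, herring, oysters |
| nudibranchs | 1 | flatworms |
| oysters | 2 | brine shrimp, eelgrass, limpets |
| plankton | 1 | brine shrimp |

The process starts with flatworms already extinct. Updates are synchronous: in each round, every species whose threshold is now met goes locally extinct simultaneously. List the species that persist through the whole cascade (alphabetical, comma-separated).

Round 1 — flatworms goes locally extinct (initial).
Round 2 — checking thresholds:
  eelgrass: 1 of 4 neighbours ≥ 1, goes locally extinct.
  nudibranchs: 1 of 1 neighbours ≥ 1, goes locally extinct.
Round 3 — checking thresholds:
  brine shrimp: 1 of 4 neighbours < 3, holds.
  krill: 1 of 2 neighbours ≥ 1, goes locally extinct.
  oysters: 1 of 3 neighbours < 2, holds.
Round 4 — checking thresholds:
  brine shrimp: 1 of 4 neighbours < 3, holds.
  herring: 1 of 2 neighbours ≥ 1, goes locally extinct.
  oysters: 1 of 3 neighbours < 2, holds.
Round 5 — checking thresholds:
  brine shrimp: 1 of 4 neighbours < 3, holds.
  limpets: 1 of 3 neighbours ≥ 1, goes locally extinct.
  oysters: 1 of 3 neighbours < 2, holds.
Round 6 — checking thresholds:
  brine shrimp: 2 of 4 neighbours < 3, holds.
  oysters: 2 of 3 neighbours ≥ 2, goes locally extinct.
Round 7 — checking thresholds:
  brine shrimp: 3 of 4 neighbours ≥ 3, goes locally extinct.
Round 8 — checking thresholds:
  plankton: 1 of 1 neighbours ≥ 1, goes locally extinct.
Round 9 — no new extinctions; cascade stops.

none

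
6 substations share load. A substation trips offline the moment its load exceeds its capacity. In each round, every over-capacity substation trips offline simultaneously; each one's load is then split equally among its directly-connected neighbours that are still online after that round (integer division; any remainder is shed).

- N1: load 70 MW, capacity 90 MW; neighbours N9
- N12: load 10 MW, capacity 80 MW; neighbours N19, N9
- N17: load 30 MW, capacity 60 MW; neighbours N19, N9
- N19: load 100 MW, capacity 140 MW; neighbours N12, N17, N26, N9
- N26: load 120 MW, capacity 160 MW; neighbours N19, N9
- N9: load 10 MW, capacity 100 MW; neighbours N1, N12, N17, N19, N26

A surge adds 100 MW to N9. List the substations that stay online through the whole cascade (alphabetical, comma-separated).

Round 1 — N9 at 110 > 100. N9 trips offline.
  N9 sheds 110 MW to N1, N12, N17, N19, N26: 22 each.
    N1: 70+22 = 92 > 90
    N12: 10+22 = 32 ≤ 80
    N17: 30+22 = 52 ≤ 60
    N19: 100+22 = 122 ≤ 140
    N26: 120+22 = 142 ≤ 160
Round 2 — N1 trips offline.
  N1 sheds 92 MW: no online neighbours, lost.
No further trips.

N12, N17, N19, N26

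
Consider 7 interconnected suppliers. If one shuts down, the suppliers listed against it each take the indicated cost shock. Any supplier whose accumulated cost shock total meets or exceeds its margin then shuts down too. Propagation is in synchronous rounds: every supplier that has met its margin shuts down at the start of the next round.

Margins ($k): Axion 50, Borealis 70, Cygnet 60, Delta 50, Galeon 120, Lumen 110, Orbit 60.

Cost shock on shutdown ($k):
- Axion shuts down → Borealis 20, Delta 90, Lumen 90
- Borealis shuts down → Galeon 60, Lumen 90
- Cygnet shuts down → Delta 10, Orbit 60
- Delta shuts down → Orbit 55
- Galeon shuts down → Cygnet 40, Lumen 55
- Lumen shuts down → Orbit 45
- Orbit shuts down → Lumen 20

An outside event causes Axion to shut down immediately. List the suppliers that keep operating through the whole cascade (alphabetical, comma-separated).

Borealis, Cygnet, Galeon, Lumen, Orbit

Round 1 — Axion shuts down (initial).
  Borealis: +20 → 20 < 70
  Delta: +90 → 90 ≥ 50
  Lumen: +90 → 90 < 110
Round 2 — Delta shuts down.
  Orbit: +55 → 55 < 60
No further shutdowns.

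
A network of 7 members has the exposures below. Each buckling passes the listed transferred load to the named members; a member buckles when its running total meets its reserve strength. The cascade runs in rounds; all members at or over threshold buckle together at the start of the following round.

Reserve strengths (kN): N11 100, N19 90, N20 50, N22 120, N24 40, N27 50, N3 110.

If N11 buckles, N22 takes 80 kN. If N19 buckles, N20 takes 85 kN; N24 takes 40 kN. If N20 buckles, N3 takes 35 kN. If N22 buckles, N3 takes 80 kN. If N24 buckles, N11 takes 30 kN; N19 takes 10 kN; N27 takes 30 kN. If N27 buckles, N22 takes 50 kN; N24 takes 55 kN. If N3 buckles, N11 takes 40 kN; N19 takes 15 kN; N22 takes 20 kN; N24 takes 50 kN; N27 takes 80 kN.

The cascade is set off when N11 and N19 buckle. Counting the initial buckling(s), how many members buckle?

4

Round 1 — N11, N19 buckle (initial).
  N20: +85 → 85 ≥ 50
  N22: +80 → 80 < 120
  N24: +40 → 40 ≥ 40
Round 2 — N20, N24 buckle.
  N27: +30 → 30 < 50
  N3: +35 → 35 < 110
No further bucklings.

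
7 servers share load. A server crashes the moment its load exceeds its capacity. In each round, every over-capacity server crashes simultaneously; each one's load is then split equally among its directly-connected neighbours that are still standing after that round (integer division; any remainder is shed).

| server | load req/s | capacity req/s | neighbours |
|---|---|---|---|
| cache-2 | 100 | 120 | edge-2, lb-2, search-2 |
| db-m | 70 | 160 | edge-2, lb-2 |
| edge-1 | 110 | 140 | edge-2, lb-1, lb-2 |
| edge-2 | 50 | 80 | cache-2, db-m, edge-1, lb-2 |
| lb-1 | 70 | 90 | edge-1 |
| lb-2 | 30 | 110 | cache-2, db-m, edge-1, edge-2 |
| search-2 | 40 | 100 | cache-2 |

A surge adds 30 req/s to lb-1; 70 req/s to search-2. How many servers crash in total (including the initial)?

7

Round 1 — lb-1 at 100 > 90; search-2 at 110 > 100. lb-1, search-2 crash.
  lb-1 sheds 100 req/s to edge-1: 100 each.
    edge-1: 110+100 = 210 > 140
  search-2 sheds 110 req/s to cache-2: 110 each.
    cache-2: 100+110 = 210 > 120
Round 2 — cache-2, edge-1 crash.
  cache-2 sheds 210 req/s to edge-2, lb-2: 105 each.
    edge-2: 50+105 = 155 > 80
    lb-2: 30+105 = 135 > 110
  edge-1 sheds 210 req/s to edge-2, lb-2: 105 each.
    edge-2: 155+105 = 260 > 80
    lb-2: 135+105 = 240 > 110
Round 3 — edge-2, lb-2 crash.
  edge-2 sheds 260 req/s to db-m: 260 each.
    db-m: 70+260 = 330 > 160
  lb-2 sheds 240 req/s to db-m: 240 each.
    db-m: 330+240 = 570 > 160
Round 4 — db-m crashes.
  db-m sheds 570 req/s: no online neighbours, lost.
No further crashes.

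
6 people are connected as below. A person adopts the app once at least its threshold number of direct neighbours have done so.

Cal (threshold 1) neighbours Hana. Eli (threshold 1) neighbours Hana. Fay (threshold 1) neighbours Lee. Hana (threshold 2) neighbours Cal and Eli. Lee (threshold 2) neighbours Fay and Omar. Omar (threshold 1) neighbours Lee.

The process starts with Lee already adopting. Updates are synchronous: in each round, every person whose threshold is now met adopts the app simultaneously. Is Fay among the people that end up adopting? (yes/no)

yes

Round 1 — Lee adopts the app (initial).
Round 2 — checking thresholds:
  Fay: 1 of 1 neighbours ≥ 1, adopts the app.
  Omar: 1 of 1 neighbours ≥ 1, adopts the app.
Round 3 — no new adoptions; cascade stops.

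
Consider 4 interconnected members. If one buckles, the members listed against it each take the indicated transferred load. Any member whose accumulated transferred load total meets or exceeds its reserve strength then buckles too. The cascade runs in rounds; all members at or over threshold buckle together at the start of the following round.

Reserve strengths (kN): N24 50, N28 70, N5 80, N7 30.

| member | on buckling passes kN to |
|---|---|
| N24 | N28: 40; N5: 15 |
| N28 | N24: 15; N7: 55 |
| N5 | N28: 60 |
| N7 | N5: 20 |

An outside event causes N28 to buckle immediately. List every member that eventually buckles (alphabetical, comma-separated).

Round 1 — N28 buckles (initial).
  N24: +15 → 15 < 50
  N7: +55 → 55 ≥ 30
Round 2 — N7 buckles.
  N5: +20 → 20 < 80
No further bucklings.

N28, N7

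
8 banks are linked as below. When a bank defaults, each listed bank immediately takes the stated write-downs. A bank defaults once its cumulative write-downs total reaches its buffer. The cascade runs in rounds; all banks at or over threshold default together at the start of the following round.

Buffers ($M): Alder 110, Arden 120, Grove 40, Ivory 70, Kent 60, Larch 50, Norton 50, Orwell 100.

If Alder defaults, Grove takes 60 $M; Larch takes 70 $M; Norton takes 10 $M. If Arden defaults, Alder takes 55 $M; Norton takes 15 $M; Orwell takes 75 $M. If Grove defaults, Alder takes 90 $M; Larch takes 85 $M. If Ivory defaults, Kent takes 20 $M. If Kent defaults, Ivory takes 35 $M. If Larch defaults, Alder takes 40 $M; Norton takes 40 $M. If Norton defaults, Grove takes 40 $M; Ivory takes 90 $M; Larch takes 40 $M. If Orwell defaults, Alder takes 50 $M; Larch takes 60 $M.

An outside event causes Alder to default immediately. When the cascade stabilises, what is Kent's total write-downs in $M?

Round 1 — Alder defaults (initial).
  Grove: +60 → 60 ≥ 40
  Larch: +70 → 70 ≥ 50
  Norton: +10 → 10 < 50
Round 2 — Grove, Larch default.
  Norton: +40 → 50 ≥ 50
Round 3 — Norton defaults.
  Ivory: +90 → 90 ≥ 70
Round 4 — Ivory defaults.
  Kent: +20 → 20 < 60
No further defaults.

20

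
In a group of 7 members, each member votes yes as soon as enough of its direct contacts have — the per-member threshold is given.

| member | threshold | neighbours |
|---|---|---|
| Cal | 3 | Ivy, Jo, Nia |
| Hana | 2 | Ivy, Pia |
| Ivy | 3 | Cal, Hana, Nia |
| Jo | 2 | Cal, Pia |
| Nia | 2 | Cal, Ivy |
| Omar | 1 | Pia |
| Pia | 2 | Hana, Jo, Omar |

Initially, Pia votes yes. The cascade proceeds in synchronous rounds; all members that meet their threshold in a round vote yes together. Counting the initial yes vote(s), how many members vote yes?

2

Round 1 — Pia votes yes (initial).
Round 2 — checking thresholds:
  Hana: 1 of 2 neighbours < 2, not yet.
  Jo: 1 of 2 neighbours < 2, not yet.
  Omar: 1 of 1 neighbours ≥ 1, votes yes.
Round 3 — no new yes votes; cascade stops.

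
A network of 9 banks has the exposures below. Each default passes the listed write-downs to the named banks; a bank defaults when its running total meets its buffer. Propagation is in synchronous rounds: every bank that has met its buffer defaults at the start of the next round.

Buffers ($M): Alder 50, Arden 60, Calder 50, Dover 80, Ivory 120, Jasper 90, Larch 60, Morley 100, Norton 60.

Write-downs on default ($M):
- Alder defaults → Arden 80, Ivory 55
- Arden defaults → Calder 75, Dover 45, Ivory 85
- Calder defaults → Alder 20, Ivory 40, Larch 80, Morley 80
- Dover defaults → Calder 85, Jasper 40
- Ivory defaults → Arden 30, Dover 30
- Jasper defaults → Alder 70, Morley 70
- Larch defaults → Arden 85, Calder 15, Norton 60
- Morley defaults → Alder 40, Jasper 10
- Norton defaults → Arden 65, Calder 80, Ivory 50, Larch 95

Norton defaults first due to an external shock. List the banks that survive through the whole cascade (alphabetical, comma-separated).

Round 1 — Norton defaults (initial).
  Arden: +65 → 65 ≥ 60
  Calder: +80 → 80 ≥ 50
  Ivory: +50 → 50 < 120
  Larch: +95 → 95 ≥ 60
Round 2 — Arden, Calder, Larch default.
  Alder: +20 → 20 < 50
  Dover: +45 → 45 < 80
  Ivory: +85+40 → 175 ≥ 120
  Morley: +80 → 80 < 100
Round 3 — Ivory defaults.
  Dover: +30 → 75 < 80
No further defaults.

Alder, Dover, Jasper, Morley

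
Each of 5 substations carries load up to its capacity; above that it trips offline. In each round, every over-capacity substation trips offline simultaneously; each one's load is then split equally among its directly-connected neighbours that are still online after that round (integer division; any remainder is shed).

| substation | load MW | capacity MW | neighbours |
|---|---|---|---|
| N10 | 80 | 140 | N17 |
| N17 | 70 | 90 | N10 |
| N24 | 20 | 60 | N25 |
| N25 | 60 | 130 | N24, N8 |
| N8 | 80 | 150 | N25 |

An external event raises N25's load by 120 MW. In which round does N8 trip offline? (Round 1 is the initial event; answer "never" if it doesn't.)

Round 1 — N25 at 180 > 130. N25 trips offline.
  N25 sheds 180 MW to N24, N8: 90 each.
    N24: 20+90 = 110 > 60
    N8: 80+90 = 170 > 150
Round 2 — N24, N8 trip offline.
  N24 sheds 110 MW: no online neighbours, lost.
  N8 sheds 170 MW: no online neighbours, lost.
No further trips.

2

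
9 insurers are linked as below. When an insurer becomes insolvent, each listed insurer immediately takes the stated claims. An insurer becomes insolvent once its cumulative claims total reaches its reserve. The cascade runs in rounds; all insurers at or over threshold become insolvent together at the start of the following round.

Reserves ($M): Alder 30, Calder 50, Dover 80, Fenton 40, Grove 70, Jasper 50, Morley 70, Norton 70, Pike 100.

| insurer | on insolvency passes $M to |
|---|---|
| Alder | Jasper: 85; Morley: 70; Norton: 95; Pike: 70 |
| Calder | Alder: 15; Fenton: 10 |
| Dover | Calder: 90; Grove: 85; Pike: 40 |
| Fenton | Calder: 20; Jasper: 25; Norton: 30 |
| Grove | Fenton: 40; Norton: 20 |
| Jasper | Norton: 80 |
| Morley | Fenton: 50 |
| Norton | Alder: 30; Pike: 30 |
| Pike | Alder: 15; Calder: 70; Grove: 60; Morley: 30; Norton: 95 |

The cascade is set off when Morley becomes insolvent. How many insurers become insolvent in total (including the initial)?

2

Round 1 — Morley becomes insolvent (initial).
  Fenton: +50 → 50 ≥ 40
Round 2 — Fenton becomes insolvent.
  Calder: +20 → 20 < 50
  Jasper: +25 → 25 < 50
  Norton: +30 → 30 < 70
No further insolvencies.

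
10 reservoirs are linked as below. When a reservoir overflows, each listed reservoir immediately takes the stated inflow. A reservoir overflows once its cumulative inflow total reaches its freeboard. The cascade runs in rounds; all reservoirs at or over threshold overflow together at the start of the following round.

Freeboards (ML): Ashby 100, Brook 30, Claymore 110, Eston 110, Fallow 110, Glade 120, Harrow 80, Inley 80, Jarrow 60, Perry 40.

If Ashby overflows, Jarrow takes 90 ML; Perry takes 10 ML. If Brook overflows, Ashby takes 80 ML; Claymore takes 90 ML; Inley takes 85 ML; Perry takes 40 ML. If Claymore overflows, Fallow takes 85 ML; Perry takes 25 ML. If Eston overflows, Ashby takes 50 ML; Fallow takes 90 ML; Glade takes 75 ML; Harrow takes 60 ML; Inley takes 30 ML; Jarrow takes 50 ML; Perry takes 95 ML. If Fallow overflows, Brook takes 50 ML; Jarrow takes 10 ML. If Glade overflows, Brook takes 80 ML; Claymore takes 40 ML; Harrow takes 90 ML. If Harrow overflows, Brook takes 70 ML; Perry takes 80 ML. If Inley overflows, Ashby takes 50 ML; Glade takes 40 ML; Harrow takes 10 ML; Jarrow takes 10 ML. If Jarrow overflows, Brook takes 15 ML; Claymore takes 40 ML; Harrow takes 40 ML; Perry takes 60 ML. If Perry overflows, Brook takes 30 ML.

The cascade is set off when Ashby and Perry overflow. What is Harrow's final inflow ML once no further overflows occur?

Round 1 — Ashby, Perry overflow (initial).
  Brook: +30 → 30 ≥ 30
  Jarrow: +90 → 90 ≥ 60
Round 2 — Brook, Jarrow overflow.
  Claymore: +90+40 → 130 ≥ 110
  Harrow: +40 → 40 < 80
  Inley: +85 → 85 ≥ 80
Round 3 — Claymore, Inley overflow.
  Fallow: +85 → 85 < 110
  Glade: +40 → 40 < 120
  Harrow: +10 → 50 < 80
No further overflows.

50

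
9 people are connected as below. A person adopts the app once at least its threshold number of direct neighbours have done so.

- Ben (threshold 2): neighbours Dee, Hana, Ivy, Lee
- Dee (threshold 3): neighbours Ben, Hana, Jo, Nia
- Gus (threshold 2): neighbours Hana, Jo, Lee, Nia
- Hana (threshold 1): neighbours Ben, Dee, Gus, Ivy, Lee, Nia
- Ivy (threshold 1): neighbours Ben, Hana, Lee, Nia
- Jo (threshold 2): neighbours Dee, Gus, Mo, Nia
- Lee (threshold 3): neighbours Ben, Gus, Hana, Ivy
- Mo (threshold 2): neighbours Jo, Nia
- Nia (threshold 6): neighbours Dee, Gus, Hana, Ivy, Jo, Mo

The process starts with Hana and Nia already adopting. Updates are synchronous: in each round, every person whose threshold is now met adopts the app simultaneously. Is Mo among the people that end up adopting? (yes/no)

yes

Round 1 — Hana, Nia adopt the app (initial).
Round 2 — checking thresholds:
  Ben: 1 of 4 neighbours < 2, not yet.
  Dee: 2 of 4 neighbours < 3, not yet.
  Gus: 2 of 4 neighbours ≥ 2, adopts the app.
  Ivy: 2 of 4 neighbours ≥ 1, adopts the app.
  Jo: 1 of 4 neighbours < 2, not yet.
  Lee: 1 of 4 neighbours < 3, not yet.
  Mo: 1 of 2 neighbours < 2, not yet.
Round 3 — checking thresholds:
  Ben: 2 of 4 neighbours ≥ 2, adopts the app.
  Dee: 2 of 4 neighbours < 3, not yet.
  Jo: 2 of 4 neighbours ≥ 2, adopts the app.
  Lee: 3 of 4 neighbours ≥ 3, adopts the app.
  Mo: 1 of 2 neighbours < 2, not yet.
Round 4 — checking thresholds:
  Dee: 4 of 4 neighbours ≥ 3, adopts the app.
  Mo: 2 of 2 neighbours ≥ 2, adopts the app.
Round 5 — no new adoptions; cascade stops.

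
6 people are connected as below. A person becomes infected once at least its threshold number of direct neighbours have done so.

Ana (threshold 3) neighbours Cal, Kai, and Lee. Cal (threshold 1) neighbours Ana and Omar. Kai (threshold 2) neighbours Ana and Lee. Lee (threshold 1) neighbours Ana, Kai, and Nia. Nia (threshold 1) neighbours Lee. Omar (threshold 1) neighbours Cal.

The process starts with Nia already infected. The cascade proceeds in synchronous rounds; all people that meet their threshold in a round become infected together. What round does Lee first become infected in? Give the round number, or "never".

2

Round 1 — Nia becomes infected (initial).
Round 2 — checking thresholds:
  Lee: 1 of 3 neighbours ≥ 1, becomes infected.
Round 3 — no new infections; cascade stops.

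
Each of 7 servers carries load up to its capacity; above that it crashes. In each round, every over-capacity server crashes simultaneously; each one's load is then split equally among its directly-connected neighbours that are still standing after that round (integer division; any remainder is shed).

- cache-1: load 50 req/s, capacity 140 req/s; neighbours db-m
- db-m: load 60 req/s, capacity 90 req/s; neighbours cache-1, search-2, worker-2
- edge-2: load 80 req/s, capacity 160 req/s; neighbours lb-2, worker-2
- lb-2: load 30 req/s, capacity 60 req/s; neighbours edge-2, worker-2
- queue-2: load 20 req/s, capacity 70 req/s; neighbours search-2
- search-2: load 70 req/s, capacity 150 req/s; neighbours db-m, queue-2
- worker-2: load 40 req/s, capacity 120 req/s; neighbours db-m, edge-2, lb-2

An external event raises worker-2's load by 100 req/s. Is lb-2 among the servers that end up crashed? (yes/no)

Round 1 — worker-2 at 140 > 120. worker-2 crashes.
  worker-2 sheds 140 req/s to db-m, edge-2, lb-2: 46 each (2 lost).
    db-m: 60+46 = 106 > 90
    edge-2: 80+46 = 126 ≤ 160
    lb-2: 30+46 = 76 > 60
Round 2 — db-m, lb-2 crash.
  db-m sheds 106 req/s to cache-1, search-2: 53 each.
    cache-1: 50+53 = 103 ≤ 140
    search-2: 70+53 = 123 ≤ 150
  lb-2 sheds 76 req/s to edge-2: 76 each.
    edge-2: 126+76 = 202 > 160
Round 3 — edge-2 crashes.
  edge-2 sheds 202 req/s: no online neighbours, lost.
No further crashes.

yes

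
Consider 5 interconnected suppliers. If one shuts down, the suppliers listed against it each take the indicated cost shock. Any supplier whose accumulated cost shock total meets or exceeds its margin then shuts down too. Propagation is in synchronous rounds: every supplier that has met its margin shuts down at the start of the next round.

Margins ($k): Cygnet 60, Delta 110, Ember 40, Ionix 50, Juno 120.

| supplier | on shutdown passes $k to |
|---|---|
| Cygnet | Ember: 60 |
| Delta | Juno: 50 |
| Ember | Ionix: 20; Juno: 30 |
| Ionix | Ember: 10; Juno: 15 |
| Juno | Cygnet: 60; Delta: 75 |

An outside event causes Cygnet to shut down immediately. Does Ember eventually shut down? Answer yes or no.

Round 1 — Cygnet shuts down (initial).
  Ember: +60 → 60 ≥ 40
Round 2 — Ember shuts down.
  Ionix: +20 → 20 < 50
  Juno: +30 → 30 < 120
No further shutdowns.

yes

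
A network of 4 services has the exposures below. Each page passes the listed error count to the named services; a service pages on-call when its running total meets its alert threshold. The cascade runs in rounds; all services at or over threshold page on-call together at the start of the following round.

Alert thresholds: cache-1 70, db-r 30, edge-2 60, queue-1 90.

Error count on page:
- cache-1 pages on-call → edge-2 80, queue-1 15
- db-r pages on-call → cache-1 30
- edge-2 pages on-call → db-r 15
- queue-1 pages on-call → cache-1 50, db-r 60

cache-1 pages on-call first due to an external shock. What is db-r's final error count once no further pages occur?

15

Round 1 — cache-1 pages on-call (initial).
  edge-2: +80 → 80 ≥ 60
  queue-1: +15 → 15 < 90
Round 2 — edge-2 pages on-call.
  db-r: +15 → 15 < 30
No further pages.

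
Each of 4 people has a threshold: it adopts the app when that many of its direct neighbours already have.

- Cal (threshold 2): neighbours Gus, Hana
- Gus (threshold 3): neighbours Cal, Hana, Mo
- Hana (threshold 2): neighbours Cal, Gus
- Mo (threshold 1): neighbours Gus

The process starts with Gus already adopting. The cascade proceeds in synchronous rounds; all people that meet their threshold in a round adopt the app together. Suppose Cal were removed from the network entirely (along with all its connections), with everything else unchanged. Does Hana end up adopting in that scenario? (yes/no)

With Cal removed:
Round 1 — Gus adopts the app (initial).
Round 2 — checking thresholds:
  Hana: 1 of 1 neighbours < 2, holds.
  Mo: 1 of 1 neighbours ≥ 1, adopts the app.
Round 3 — no new adoptions; cascade stops.

no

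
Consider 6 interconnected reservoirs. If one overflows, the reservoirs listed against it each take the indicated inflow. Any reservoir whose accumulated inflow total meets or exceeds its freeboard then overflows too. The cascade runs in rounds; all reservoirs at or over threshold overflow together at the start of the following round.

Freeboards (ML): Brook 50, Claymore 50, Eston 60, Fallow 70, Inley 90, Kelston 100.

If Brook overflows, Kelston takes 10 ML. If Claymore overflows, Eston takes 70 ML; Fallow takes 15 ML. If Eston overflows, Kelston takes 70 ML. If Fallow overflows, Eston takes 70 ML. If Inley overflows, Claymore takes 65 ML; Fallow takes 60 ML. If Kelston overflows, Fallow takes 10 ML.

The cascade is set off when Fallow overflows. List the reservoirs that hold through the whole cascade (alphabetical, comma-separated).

Round 1 — Fallow overflows (initial).
  Eston: +70 → 70 ≥ 60
Round 2 — Eston overflows.
  Kelston: +70 → 70 < 100
No further overflows.

Brook, Claymore, Inley, Kelston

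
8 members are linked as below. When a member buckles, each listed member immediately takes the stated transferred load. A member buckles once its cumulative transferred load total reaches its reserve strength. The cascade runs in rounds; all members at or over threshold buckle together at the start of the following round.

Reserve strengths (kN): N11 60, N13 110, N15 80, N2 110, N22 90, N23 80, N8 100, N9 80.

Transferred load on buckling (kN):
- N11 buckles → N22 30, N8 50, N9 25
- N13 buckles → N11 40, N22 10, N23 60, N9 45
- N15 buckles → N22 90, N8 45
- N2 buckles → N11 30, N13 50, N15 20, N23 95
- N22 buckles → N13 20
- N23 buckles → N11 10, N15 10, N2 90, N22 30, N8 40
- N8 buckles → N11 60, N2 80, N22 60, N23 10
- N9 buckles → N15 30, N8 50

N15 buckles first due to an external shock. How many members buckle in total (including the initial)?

2

Round 1 — N15 buckles (initial).
  N22: +90 → 90 ≥ 90
  N8: +45 → 45 < 100
Round 2 — N22 buckles.
  N13: +20 → 20 < 110
No further bucklings.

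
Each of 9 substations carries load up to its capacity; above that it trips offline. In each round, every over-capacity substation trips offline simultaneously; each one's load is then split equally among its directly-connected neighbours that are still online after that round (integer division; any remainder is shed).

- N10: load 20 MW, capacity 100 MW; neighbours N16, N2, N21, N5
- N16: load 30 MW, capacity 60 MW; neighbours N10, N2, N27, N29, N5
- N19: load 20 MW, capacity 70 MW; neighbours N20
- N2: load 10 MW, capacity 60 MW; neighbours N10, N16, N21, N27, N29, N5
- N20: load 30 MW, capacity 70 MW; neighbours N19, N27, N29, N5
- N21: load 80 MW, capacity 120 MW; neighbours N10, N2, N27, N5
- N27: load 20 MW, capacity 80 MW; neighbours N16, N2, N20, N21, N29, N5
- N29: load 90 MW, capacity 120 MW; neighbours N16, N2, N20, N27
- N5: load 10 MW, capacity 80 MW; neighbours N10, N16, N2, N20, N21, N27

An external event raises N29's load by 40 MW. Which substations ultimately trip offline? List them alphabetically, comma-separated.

Round 1 — N29 at 130 > 120. N29 trips offline.
  N29 sheds 130 MW to N16, N2, N20, N27: 32 each (2 lost).
    N16: 30+32 = 62 > 60
    N2: 10+32 = 42 ≤ 60
    N20: 30+32 = 62 ≤ 70
    N27: 20+32 = 52 ≤ 80
Round 2 — N16 trips offline.
  N16 sheds 62 MW to N10, N2, N27, N5: 15 each (2 lost).
    N10: 20+15 = 35 ≤ 100
    N2: 42+15 = 57 ≤ 60
    N27: 52+15 = 67 ≤ 80
    N5: 10+15 = 25 ≤ 80
No further trips.

N16, N29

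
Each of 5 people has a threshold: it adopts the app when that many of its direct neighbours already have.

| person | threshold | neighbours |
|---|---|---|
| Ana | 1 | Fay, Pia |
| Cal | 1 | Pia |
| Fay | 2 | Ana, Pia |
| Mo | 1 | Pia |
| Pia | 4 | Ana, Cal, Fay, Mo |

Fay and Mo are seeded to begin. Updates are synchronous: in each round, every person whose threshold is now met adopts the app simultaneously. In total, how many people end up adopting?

Round 1 — Fay, Mo adopt the app (initial).
Round 2 — checking thresholds:
  Ana: 1 of 2 neighbours ≥ 1, adopts the app.
  Pia: 2 of 4 neighbours < 4, below threshold.
Round 3 — no new adoptions; cascade stops.

3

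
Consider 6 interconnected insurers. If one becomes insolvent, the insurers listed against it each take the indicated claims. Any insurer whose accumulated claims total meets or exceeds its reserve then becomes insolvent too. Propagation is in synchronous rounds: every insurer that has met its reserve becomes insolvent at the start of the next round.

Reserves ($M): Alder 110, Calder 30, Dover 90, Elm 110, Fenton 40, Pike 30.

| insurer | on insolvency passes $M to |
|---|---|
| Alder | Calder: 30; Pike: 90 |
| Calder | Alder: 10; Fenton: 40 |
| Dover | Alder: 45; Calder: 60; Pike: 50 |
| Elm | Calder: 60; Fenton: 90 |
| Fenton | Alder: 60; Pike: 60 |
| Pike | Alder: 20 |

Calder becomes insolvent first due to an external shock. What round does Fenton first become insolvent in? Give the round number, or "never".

Round 1 — Calder becomes insolvent (initial).
  Alder: +10 → 10 < 110
  Fenton: +40 → 40 ≥ 40
Round 2 — Fenton becomes insolvent.
  Alder: +60 → 70 < 110
  Pike: +60 → 60 ≥ 30
Round 3 — Pike becomes insolvent.
  Alder: +20 → 90 < 110
No further insolvencies.

2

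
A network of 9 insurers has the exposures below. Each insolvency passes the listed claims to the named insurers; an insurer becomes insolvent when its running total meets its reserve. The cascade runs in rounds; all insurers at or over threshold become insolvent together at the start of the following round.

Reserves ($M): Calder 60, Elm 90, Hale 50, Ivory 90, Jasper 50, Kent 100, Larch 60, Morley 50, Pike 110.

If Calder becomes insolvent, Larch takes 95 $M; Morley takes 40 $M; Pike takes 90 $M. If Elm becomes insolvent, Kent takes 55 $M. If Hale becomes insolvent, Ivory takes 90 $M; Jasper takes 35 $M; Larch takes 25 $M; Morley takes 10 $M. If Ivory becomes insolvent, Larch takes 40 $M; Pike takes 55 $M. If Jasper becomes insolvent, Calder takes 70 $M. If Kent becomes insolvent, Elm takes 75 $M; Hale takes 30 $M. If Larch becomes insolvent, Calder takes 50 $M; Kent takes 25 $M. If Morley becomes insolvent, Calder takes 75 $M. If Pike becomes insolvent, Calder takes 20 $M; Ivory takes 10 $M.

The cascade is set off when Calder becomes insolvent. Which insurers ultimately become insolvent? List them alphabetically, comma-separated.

Round 1 — Calder becomes insolvent (initial).
  Larch: +95 → 95 ≥ 60
  Morley: +40 → 40 < 50
  Pike: +90 → 90 < 110
Round 2 — Larch becomes insolvent.
  Kent: +25 → 25 < 100
No further insolvencies.

Calder, Larch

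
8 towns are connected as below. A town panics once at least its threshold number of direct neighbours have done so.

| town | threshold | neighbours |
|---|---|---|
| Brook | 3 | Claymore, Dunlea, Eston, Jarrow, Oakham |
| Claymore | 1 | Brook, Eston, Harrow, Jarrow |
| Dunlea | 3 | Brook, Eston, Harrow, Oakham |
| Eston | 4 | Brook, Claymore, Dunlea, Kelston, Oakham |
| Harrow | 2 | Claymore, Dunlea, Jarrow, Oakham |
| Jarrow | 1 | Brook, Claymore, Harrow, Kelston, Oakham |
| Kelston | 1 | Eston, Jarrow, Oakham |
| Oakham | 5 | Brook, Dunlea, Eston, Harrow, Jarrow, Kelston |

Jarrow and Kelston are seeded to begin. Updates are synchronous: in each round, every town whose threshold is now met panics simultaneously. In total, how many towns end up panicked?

Round 1 — Jarrow, Kelston panic (initial).
Round 2 — checking thresholds:
  Brook: 1 of 5 neighbours < 3, not yet.
  Claymore: 1 of 4 neighbours ≥ 1, panics.
  Eston: 1 of 5 neighbours < 4, not yet.
  Harrow: 1 of 4 neighbours < 2, not yet.
  Oakham: 2 of 6 neighbours < 5, not yet.
Round 3 — checking thresholds:
  Brook: 2 of 5 neighbours < 3, not yet.
  Eston: 2 of 5 neighbours < 4, not yet.
  Harrow: 2 of 4 neighbours ≥ 2, panics.
  Oakham: 2 of 6 neighbours < 5, not yet.
Round 4 — no new panics; cascade stops.

4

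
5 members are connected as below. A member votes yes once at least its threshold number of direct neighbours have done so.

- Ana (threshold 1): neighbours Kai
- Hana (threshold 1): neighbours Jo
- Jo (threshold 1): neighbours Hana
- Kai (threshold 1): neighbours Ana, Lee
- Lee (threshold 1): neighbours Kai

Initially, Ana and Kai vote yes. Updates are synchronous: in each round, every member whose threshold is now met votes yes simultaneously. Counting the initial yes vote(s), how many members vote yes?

3

Round 1 — Ana, Kai vote yes (initial).
Round 2 — checking thresholds:
  Lee: 1 of 1 neighbours ≥ 1, votes yes.
Round 3 — no new yes votes; cascade stops.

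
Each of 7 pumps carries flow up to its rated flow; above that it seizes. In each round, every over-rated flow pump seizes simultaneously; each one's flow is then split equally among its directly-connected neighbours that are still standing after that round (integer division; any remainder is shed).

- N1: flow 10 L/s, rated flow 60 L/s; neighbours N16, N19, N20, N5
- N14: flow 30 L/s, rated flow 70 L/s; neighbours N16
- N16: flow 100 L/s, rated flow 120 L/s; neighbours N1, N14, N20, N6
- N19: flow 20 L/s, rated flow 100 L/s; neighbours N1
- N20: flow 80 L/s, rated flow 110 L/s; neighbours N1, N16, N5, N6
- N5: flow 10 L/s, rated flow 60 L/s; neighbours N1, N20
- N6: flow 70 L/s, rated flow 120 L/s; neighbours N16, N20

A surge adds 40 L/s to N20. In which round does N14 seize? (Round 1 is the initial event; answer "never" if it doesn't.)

Round 1 — N20 at 120 > 110. N20 seizes.
  N20 sheds 120 L/s to N1, N16, N5, N6: 30 each.
    N1: 10+30 = 40 ≤ 60
    N16: 100+30 = 130 > 120
    N5: 10+30 = 40 ≤ 60
    N6: 70+30 = 100 ≤ 120
Round 2 — N16 seizes.
  N16 sheds 130 L/s to N1, N14, N6: 43 each (1 lost).
    N1: 40+43 = 83 > 60
    N14: 30+43 = 73 > 70
    N6: 100+43 = 143 > 120
Round 3 — N1, N14, N6 seize.
  N1 sheds 83 L/s to N19, N5: 41 each (1 lost).
    N19: 20+41 = 61 ≤ 100
    N5: 40+41 = 81 > 60
  N14 sheds 73 L/s: no online neighbours, lost.
  N6 sheds 143 L/s: no online neighbours, lost.
Round 4 — N5 seizes.
  N5 sheds 81 L/s: no online neighbours, lost.
No further seizures.

3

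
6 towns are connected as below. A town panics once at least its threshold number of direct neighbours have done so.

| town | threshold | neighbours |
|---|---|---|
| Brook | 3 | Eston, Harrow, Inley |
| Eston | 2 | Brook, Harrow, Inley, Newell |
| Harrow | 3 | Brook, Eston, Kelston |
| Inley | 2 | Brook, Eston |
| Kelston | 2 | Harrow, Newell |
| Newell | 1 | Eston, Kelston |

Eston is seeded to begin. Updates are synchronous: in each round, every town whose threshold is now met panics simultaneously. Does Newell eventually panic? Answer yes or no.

yes

Round 1 — Eston panics (initial).
Round 2 — checking thresholds:
  Brook: 1 of 3 neighbours < 3, holds.
  Harrow: 1 of 3 neighbours < 3, holds.
  Inley: 1 of 2 neighbours < 2, holds.
  Newell: 1 of 2 neighbours ≥ 1, panics.
Round 3 — no new panics; cascade stops.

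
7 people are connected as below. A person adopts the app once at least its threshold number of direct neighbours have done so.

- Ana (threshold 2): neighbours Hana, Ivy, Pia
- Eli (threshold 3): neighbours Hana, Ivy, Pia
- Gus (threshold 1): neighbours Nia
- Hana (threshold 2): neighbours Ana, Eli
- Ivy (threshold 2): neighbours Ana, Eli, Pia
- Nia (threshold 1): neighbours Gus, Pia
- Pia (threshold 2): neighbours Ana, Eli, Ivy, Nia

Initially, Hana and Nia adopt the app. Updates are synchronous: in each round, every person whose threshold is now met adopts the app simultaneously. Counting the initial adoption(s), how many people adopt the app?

3

Round 1 — Hana, Nia adopt the app (initial).
Round 2 — checking thresholds:
  Ana: 1 of 3 neighbours < 2, below threshold.
  Eli: 1 of 3 neighbours < 3, below threshold.
  Gus: 1 of 1 neighbours ≥ 1, adopts the app.
  Pia: 1 of 4 neighbours < 2, below threshold.
Round 3 — no new adoptions; cascade stops.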